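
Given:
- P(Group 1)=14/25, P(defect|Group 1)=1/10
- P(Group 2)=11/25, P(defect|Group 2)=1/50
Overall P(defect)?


P(B) = Σ P(B|Aᵢ)×P(Aᵢ)
  1/10×14/25 = 7/125
  1/50×11/25 = 11/1250
Sum = 81/1250

P(defect) = 81/1250 ≈ 6.48%


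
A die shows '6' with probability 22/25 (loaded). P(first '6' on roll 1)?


Geometric: P(X=1) = (1-p)^(k-1)×p = (3/25)^0×22/25 = 22/25

P(X=1) = 22/25 ≈ 88.00%


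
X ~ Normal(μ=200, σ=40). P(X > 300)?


z = (300-200)/40 = 2.5
P(X > 300) = 1 - P(Z ≤ 2.5) = 1 - 0.9938 = 0.0062

P(X > 300) ≈ 0.0062


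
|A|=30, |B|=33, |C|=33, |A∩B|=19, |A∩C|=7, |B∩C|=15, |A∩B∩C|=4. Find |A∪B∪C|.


|A∪B∪C| = 30+33+33-19-7-15+4 = 59

|A∪B∪C| = 59


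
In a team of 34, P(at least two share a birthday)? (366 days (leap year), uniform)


P(all different) = Π(366-i)/366 for i=0..33
= 0.205601
P(match) = 1 - 0.205601 = 0.794399

P ≈ 0.7944 ≈ 79.44%


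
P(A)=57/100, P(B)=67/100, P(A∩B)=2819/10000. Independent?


P(A)×P(B) = 3819/10000
P(A∩B) = 2819/10000
Not equal → NOT independent

No, not independent


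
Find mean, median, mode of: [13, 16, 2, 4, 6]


Sorted: [2, 4, 6, 13, 16]
Mean = 41/5
Median = 6
Freq: {13: 1, 16: 1, 2: 1, 4: 1, 6: 1}
Mode: No mode

Mean=41/5, Median=6, Mode=No mode


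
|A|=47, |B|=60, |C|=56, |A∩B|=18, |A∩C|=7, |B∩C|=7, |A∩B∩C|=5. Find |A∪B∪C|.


|A∪B∪C| = 47+60+56-18-7-7+5 = 136

|A∪B∪C| = 136


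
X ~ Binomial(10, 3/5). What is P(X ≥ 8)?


P(X ≥ 8) = Σ P(X=i) for i=8..10
P(X=8) = 236196/1953125
P(X=9) = 78732/1953125
P(X=10) = 59049/9765625
Sum = 1633689/9765625

P(X ≥ 8) = 1633689/9765625 ≈ 16.73%


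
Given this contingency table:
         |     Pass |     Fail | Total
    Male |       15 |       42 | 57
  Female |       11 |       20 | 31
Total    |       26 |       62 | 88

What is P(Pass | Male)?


P(Pass | Male) = 15/(15+42) = 15/57 = 5/19

P(Pass|Male) = 5/19 ≈ 26.32%


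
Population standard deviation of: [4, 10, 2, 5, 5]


Mean = 26/5
  (4-26/5)²=36/25
  (10-26/5)²=576/25
  (2-26/5)²=256/25
  (5-26/5)²=1/25
  (5-26/5)²=1/25
Σ(x-μ)² = 174/5
σ² = (174/5)/5 = 174/25

σ = √(174/25) ≈ 2.6382


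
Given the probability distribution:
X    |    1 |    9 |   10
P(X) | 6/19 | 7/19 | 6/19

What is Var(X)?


E[X] = 129/19
E[X²] = 1173/19
Var(X) = E[X²] - (E[X])² = 1173/19 - 16641/361 = 5646/361

Var(X) = 5646/361 ≈ 15.6399


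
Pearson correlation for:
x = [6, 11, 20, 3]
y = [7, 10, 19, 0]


n=4, Σx=40, Σy=36, Σxy=532, Σx²=566, Σy²=510
r = (4×532 - 40×36)/√((4×566 - 40²)(4×510 - 36²))
= 688/√(664×744) = 688/√494016 ≈ 688/702.8627 ≈ 0.9789

r ≈ 0.9789


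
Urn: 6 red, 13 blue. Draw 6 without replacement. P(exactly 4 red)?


Hypergeometric: C(6,4)×C(13,2)/C(19,6)
= 15×78/27132 = 195/4522

P(X=4) = 195/4522 ≈ 4.31%


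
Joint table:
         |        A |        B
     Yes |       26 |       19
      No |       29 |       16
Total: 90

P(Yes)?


P(Yes) = (26+19)/90 = 45/90 = 1/2

P(Yes) = 1/2 ≈ 50.00%


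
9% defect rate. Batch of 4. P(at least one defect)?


P(all good) = (91/100)^4 = 68574961/100000000
P(≥1 defect) = 31425039/100000000

P = 31425039/100000000 ≈ 31.43%


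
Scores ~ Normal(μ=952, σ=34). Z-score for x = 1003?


z = (x - μ)/σ = (1003 - 952)/34 = 1.5

z = 1.5


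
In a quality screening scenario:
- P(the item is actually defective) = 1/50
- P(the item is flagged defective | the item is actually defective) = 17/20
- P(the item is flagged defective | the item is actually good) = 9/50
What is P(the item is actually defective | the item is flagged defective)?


Using Bayes' theorem:
P(A|B) = P(B|A)·P(A) / P(B)

P(the item is flagged defective) = 17/20 × 1/50 + 9/50 × 49/50
= 17/1000 + 441/2500 = 967/5000

P(the item is actually defective|the item is flagged defective) = (17/1000) / (967/5000) = 85/967

P(the item is actually defective|the item is flagged defective) = 85/967 ≈ 8.79%


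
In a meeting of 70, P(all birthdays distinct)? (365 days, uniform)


P(all different) = Π(365-i)/365 for i=0..69
= (365/365)×(364/365)×...×(296/365)
= 0.000840

P ≈ 0.0008 ≈ 0.08%


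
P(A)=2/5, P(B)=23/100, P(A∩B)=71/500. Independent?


P(A)×P(B) = 23/250
P(A∩B) = 71/500
Not equal → NOT independent

No, not independent


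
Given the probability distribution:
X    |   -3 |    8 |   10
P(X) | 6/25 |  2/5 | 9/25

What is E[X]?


E[X] = Σ x·P(X=x)
= (-3)×(6/25) + (8)×(2/5) + (10)×(9/25)
= 152/25

E[X] = 152/25


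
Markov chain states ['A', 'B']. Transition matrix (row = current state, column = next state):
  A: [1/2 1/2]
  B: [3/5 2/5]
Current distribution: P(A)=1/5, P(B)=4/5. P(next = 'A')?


P(next=A) = Σᵢ P(now=i)×P(i→A)
= 1/5×1/2 + 4/5×3/5
= 1/10 + 12/25 = 29/50

P = 29/50 ≈ 0.5800


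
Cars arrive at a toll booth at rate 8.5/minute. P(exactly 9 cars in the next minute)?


Poisson(λ=8.5): P(X=9) = e^(-λ)×λ^k/k!
= e^(-8.5) × 8.5^9 / 9!
≈ 0.000203468369 × 231616946.283 / 362880 ≈ 0.129869

P(X=9) ≈ 0.129869 ≈ 12.99%


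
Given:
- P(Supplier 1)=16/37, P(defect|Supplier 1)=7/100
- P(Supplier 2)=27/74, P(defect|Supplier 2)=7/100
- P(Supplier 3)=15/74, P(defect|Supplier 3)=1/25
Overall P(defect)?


P(B) = Σ P(B|Aᵢ)×P(Aᵢ)
  7/100×16/37 = 28/925
  7/100×27/74 = 189/7400
  1/25×15/74 = 3/370
Sum = 473/7400

P(defect) = 473/7400 ≈ 6.39%


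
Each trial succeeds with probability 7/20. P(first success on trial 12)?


Geometric: P(X=12) = (1-p)^(k-1)×p = (13/20)^11×7/20 = 12545122758259/4096000000000000

P(X=12) = 12545122758259/4096000000000000 ≈ 0.31%


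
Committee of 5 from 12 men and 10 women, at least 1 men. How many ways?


Count by #men:
  1M,4W: C(12,1)×C(10,4)=2520
  2M,3W: C(12,2)×C(10,3)=7920
  3M,2W: C(12,3)×C(10,2)=9900
  4M,1W: C(12,4)×C(10,1)=4950
  5M,0W: C(12,5)×C(10,0)=792
Total = 26082

26082


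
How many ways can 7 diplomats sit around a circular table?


Circular arrangements of 7 distinct objects: fix one position to break rotational symmetry.
(n-1)! = 6! = 720

720


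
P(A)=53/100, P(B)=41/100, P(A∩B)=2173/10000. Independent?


P(A)×P(B) = 2173/10000
P(A∩B) = 2173/10000
Equal ✓ → Independent

Yes, independent


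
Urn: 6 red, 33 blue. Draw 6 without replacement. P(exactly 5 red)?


Hypergeometric: C(6,5)×C(33,1)/C(39,6)
= 6×33/3262623 = 66/1087541

P(X=5) = 66/1087541 ≈ 0.01%


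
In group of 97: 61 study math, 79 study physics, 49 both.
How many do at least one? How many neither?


|A∪B| = 61+79-49 = 91
Neither = 97-91 = 6

At least one: 91; Neither: 6


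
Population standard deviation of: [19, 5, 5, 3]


Mean = 32/4 = 8
  (19-8)²=121
  (5-8)²=9
  (5-8)²=9
  (3-8)²=25
Σ(x-μ)² = 164
σ² = 164/4 = 41

σ = √(41) ≈ 6.4031


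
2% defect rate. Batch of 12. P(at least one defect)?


P(all good) = (49/50)^12 = 191581231380566414401/244140625000000000000
P(≥1 defect) = 52559393619433585599/244140625000000000000

P = 52559393619433585599/244140625000000000000 ≈ 21.53%


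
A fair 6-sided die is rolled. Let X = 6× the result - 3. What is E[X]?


E[die] = (1+6)/2 = 7/2
E[X] = 6×7/2 - 3 = 18

E[X] = 18


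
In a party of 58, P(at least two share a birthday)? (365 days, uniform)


P(all different) = Π(365-i)/365 for i=0..57
= 0.008335
P(match) = 1 - 0.008335 = 0.991665

P ≈ 0.9917 ≈ 99.17%


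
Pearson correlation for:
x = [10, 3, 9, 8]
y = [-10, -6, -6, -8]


n=4, Σx=30, Σy=-30, Σxy=-236, Σx²=254, Σy²=236
r = (4×(-236) - 30×(-30))/√((4×254 - 30²)(4×236 - (-30)²))
= -44/√(116×44) = -44/√5104 ≈ -44/71.4423 ≈ -0.6159

r ≈ -0.6159


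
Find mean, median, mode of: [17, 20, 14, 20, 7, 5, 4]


Sorted: [4, 5, 7, 14, 17, 20, 20]
Mean = 87/7
Median = 14
Freq: {17: 1, 20: 2, 14: 1, 7: 1, 5: 1, 4: 1}
Mode: [20]

Mean=87/7, Median=14, Mode=20


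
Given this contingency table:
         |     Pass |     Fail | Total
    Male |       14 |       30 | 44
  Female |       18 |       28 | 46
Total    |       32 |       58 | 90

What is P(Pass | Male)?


P(Pass | Male) = 14/(14+30) = 14/44 = 7/22

P(Pass|Male) = 7/22 ≈ 31.82%


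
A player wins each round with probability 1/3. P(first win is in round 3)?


Geometric: P(X=3) = (1-p)^(k-1)×p = (2/3)^2×1/3 = 4/27

P(X=3) = 4/27 ≈ 14.81%


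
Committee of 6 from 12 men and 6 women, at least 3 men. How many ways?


Count by #men:
  3M,3W: C(12,3)×C(6,3)=4400
  4M,2W: C(12,4)×C(6,2)=7425
  5M,1W: C(12,5)×C(6,1)=4752
  6M,0W: C(12,6)×C(6,0)=924
Total = 17501

17501


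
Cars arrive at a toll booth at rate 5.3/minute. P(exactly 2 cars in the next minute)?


Poisson(λ=5.3): P(X=2) = e^(-λ)×λ^k/k!
= e^(-5.3) × 5.3^2 / 2!
≈ 0.004991593907 × 28.09 / 2 ≈ 0.070107

P(X=2) ≈ 0.070107 ≈ 7.01%


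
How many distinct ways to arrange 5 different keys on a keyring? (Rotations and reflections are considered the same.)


Free circular arrangements: rotations and reflections both identified.
(n-1)!/2 = 4!/2 = 24/2 = 12

12


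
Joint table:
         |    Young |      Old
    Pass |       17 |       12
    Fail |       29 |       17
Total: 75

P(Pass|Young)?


P(Pass|Young) = 17/(17+29) = 17/46

P = 17/46 ≈ 36.96%


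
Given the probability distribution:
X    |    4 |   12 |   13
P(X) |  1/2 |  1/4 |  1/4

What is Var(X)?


E[X] = 33/4
E[X²] = 345/4
Var(X) = E[X²] - (E[X])² = 345/4 - 1089/16 = 291/16

Var(X) = 291/16 ≈ 18.1875


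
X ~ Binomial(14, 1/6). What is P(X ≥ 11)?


P(X ≥ 11) = Σ P(X=i) for i=11..14
P(X=11) = 11375/19591041024
P(X=12) = 2275/78364164096
P(X=13) = 35/39182082048
P(X=14) = 1/78364164096
Sum = 23923/39182082048

P(X ≥ 11) = 23923/39182082048 ≈ 0.00%


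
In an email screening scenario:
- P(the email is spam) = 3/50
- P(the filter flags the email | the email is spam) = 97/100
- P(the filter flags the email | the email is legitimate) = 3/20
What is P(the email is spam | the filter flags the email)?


Using Bayes' theorem:
P(A|B) = P(B|A)·P(A) / P(B)

P(the filter flags the email) = 97/100 × 3/50 + 3/20 × 47/50
= 291/5000 + 141/1000 = 249/1250

P(the email is spam|the filter flags the email) = (291/5000) / (249/1250) = 97/332

P(the email is spam|the filter flags the email) = 97/332 ≈ 29.22%


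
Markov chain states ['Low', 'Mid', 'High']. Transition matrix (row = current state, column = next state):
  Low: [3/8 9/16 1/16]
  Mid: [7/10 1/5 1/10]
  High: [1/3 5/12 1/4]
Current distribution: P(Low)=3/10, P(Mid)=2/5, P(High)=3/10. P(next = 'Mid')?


P(next=Mid) = Σᵢ P(now=i)×P(i→Mid)
= 3/10×9/16 + 2/5×1/5 + 3/10×5/12
= 27/160 + 2/25 + 1/8 = 299/800

P = 299/800 ≈ 0.3738


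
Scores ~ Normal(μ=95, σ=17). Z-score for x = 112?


z = (x - μ)/σ = (112 - 95)/17 = 1.0

z = 1.0


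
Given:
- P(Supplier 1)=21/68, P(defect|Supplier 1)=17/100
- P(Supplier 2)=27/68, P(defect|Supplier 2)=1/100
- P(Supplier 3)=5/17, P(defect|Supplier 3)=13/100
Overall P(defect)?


P(B) = Σ P(B|Aᵢ)×P(Aᵢ)
  17/100×21/68 = 21/400
  1/100×27/68 = 27/6800
  13/100×5/17 = 13/340
Sum = 161/1700

P(defect) = 161/1700 ≈ 9.47%


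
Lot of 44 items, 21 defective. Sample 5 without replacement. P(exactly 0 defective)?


Hypergeometric: C(21,0)×C(23,5)/C(44,5)
= 1×33649/1086008 = 437/14104

P(X=0) = 437/14104 ≈ 3.10%


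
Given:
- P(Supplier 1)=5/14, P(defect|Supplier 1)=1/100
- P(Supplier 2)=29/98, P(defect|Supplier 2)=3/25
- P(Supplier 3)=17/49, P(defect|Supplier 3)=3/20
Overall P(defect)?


P(B) = Σ P(B|Aᵢ)×P(Aᵢ)
  1/100×5/14 = 1/280
  3/25×29/98 = 87/2450
  3/20×17/49 = 51/980
Sum = 893/9800

P(defect) = 893/9800 ≈ 9.11%


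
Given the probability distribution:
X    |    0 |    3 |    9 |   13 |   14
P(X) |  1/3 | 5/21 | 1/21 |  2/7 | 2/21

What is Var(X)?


E[X] = 130/21
E[X²] = 1532/21
Var(X) = E[X²] - (E[X])² = 1532/21 - 16900/441 = 15272/441

Var(X) = 15272/441 ≈ 34.6304


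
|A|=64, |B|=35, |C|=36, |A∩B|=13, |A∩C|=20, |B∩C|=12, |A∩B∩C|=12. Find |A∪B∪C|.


|A∪B∪C| = 64+35+36-13-20-12+12 = 102

|A∪B∪C| = 102


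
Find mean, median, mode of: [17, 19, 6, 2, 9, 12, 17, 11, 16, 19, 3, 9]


Sorted: [2, 3, 6, 9, 9, 11, 12, 16, 17, 17, 19, 19]
Mean = 140/12 = 35/3
Median = 23/2
Freq: {17: 2, 19: 2, 6: 1, 2: 1, 9: 2, 12: 1, 11: 1, 16: 1, 3: 1}
Mode: [9, 17, 19]

Mean=35/3, Median=23/2, Mode=[9, 17, 19]


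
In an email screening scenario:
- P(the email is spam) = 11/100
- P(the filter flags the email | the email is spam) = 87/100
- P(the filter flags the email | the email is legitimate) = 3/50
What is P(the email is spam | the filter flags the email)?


Using Bayes' theorem:
P(A|B) = P(B|A)·P(A) / P(B)

P(the filter flags the email) = 87/100 × 11/100 + 3/50 × 89/100
= 957/10000 + 267/5000 = 1491/10000

P(the email is spam|the filter flags the email) = (957/10000) / (1491/10000) = 319/497

P(the email is spam|the filter flags the email) = 319/497 ≈ 64.19%


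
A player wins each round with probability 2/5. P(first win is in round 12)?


Geometric: P(X=12) = (1-p)^(k-1)×p = (3/5)^11×2/5 = 354294/244140625

P(X=12) = 354294/244140625 ≈ 0.15%


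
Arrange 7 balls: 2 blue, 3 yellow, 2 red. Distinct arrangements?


7!/(2!×3!×2!) = 210

210


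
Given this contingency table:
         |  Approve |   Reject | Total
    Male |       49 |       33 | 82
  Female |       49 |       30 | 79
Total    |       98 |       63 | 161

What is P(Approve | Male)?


P(Approve | Male) = 49/(49+33) = 49/82

P(Approve|Male) = 49/82 ≈ 59.76%


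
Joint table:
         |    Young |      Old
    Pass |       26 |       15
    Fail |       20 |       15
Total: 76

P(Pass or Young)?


P(Pass∨Young) = P(Pass) + P(Young) - P(Pass∧Young)
= (41 + 46 - 26)/76 = 61/76

P = 61/76 ≈ 80.26%


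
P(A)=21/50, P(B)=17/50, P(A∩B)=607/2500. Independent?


P(A)×P(B) = 357/2500
P(A∩B) = 607/2500
Not equal → NOT independent

No, not independent


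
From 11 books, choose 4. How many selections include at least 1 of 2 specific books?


Complement: C(11,4) - C(9,4) = 330 - 126 = 204

204


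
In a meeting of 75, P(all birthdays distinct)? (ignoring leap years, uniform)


P(all different) = Π(365-i)/365 for i=0..74
= (365/365)×(364/365)×...×(291/365)
= 0.000280

P ≈ 0.0003 ≈ 0.03%


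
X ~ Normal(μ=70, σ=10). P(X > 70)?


z = (70-70)/10 = 0.0
P(X > 70) = 1 - P(Z ≤ 0.0) = 1 - 0.5000 = 0.5000

P(X > 70) ≈ 0.5000


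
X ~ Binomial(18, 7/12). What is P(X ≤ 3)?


P(X ≤ 3) = Σ P(X=i) for i=0..3
P(X=0) = 3814697265625/26623333280885243904
P(X=1) = 5340576171875/1479074071160291328
P(X=2) = 127105712890625/2958148142320582656
P(X=3) = 177947998046875/554652776685109248
Sum = 1223175048828125/3327916660110655488

P(X ≤ 3) = 1223175048828125/3327916660110655488 ≈ 0.04%


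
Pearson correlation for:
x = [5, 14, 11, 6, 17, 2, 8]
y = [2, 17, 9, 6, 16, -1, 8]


n=7, Σx=63, Σy=57, Σxy=717, Σx²=735, Σy²=731
r = (7×717 - 63×57)/√((7×735 - 63²)(7×731 - 57²))
= 1428/√(1176×1868) = 1428/√2196768 ≈ 1428/1482.1498 ≈ 0.9635

r ≈ 0.9635


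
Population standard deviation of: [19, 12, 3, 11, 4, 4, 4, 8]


Mean = 65/8
  (19-65/8)²=7569/64
  (12-65/8)²=961/64
  (3-65/8)²=1681/64
  (11-65/8)²=529/64
  (4-65/8)²=1089/64
  (4-65/8)²=1089/64
  (4-65/8)²=1089/64
  (8-65/8)²=1/64
Σ(x-μ)² = 1751/8
σ² = (1751/8)/8 = 1751/64

σ = √(1751/64) ≈ 5.2306


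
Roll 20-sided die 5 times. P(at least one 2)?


P(no 2)^5 = (19/20)^5 = 2476099/3200000
P(≥1) = 1 - 2476099/3200000 = 723901/3200000

P = 723901/3200000 ≈ 22.62%


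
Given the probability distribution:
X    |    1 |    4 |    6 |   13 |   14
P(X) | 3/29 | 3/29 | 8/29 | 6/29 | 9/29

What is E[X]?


E[X] = Σ x·P(X=x)
= (1)×(3/29) + (4)×(3/29) + (6)×(8/29) + (13)×(6/29) + (14)×(9/29)
= 267/29

E[X] = 267/29


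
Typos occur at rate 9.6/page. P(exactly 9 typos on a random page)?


Poisson(λ=9.6): P(X=9) = e^(-λ)×λ^k/k!
= e^(-9.6) × 9.6^9 / 9!
≈ 6.772873649e-05 × 692533995.824 / 362880 ≈ 0.129256

P(X=9) ≈ 0.129256 ≈ 12.93%


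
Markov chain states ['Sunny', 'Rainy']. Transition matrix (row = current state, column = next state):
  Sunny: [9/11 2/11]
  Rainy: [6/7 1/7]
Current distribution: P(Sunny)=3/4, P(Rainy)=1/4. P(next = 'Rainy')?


P(next=Rainy) = Σᵢ P(now=i)×P(i→Rainy)
= 3/4×2/11 + 1/4×1/7
= 3/22 + 1/28 = 53/308

P = 53/308 ≈ 0.1721


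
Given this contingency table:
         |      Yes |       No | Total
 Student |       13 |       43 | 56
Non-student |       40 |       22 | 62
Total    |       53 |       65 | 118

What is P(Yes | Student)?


P(Yes | Student) = 13/(13+43) = 13/56

P(Yes|Student) = 13/56 ≈ 23.21%


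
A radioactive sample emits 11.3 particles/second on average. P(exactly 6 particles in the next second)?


Poisson(λ=11.3): P(X=6) = e^(-λ)×λ^k/k!
= e^(-11.3) × 11.3^6 / 6!
≈ 1.237292426e-05 × 2081951.75261 / 720 ≈ 0.035778

P(X=6) ≈ 0.035778 ≈ 3.58%


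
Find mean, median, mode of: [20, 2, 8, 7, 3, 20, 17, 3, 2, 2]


Sorted: [2, 2, 2, 3, 3, 7, 8, 17, 20, 20]
Mean = 84/10 = 42/5
Median = 5
Freq: {20: 2, 2: 3, 8: 1, 7: 1, 3: 2, 17: 1}
Mode: [2]

Mean=42/5, Median=5, Mode=2


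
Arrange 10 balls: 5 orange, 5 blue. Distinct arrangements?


10!/(5!×5!) = 252

252


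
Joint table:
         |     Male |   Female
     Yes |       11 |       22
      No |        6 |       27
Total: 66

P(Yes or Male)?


P(Yes∨Male) = P(Yes) + P(Male) - P(Yes∧Male)
= (33 + 17 - 11)/66 = 39/66 = 13/22

P = 13/22 ≈ 59.09%


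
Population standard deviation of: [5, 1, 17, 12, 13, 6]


Mean = 54/6 = 9
  (5-9)²=16
  (1-9)²=64
  (17-9)²=64
  (12-9)²=9
  (13-9)²=16
  (6-9)²=9
Σ(x-μ)² = 178
σ² = 178/6 = 89/3

σ = √(89/3) ≈ 5.4467


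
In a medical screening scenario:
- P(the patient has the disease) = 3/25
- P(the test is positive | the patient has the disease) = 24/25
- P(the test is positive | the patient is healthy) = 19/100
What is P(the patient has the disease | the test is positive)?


Using Bayes' theorem:
P(A|B) = P(B|A)·P(A) / P(B)

P(the test is positive) = 24/25 × 3/25 + 19/100 × 22/25
= 72/625 + 209/1250 = 353/1250

P(the patient has the disease|the test is positive) = (72/625) / (353/1250) = 144/353

P(the patient has the disease|the test is positive) = 144/353 ≈ 40.79%


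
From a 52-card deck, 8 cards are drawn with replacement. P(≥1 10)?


P(not a 10) = 48/52 = 12/13
P(none in 8 draws) = (12/13)^8 = 429981696/815730721
P(≥1 10) = 1 - 429981696/815730721 = 385749025/815730721

P = 385749025/815730721 ≈ 47.29%


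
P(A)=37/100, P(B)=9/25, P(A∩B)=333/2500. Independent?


P(A)×P(B) = 333/2500
P(A∩B) = 333/2500
Equal ✓ → Independent

Yes, independent


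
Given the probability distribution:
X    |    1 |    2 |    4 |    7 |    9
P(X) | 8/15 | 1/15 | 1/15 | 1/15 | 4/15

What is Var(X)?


E[X] = 19/5
E[X²] = 401/15
Var(X) = E[X²] - (E[X])² = 401/15 - 361/25 = 922/75

Var(X) = 922/75 ≈ 12.2933


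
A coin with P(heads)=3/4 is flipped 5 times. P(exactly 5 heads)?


Binomial: P(X=5) = C(5,5)×p^5×(1-p)^0
= 1 × 243/1024 × 1 = 243/1024

P(X=5) = 243/1024 ≈ 23.73%


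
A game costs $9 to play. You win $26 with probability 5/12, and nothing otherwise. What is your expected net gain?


E[gain] = (26-9)×5/12 + (-9)×7/12
= 85/12 - 21/4 = 11/6

Expected net gain = $11/6 ≈ $1.83


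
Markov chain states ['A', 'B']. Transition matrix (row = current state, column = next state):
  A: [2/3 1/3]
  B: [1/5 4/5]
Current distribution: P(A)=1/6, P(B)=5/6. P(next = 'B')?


P(next=B) = Σᵢ P(now=i)×P(i→B)
= 1/6×1/3 + 5/6×4/5
= 1/18 + 2/3 = 13/18

P = 13/18 ≈ 0.7222


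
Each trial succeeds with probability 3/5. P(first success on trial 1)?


Geometric: P(X=1) = (1-p)^(k-1)×p = (2/5)^0×3/5 = 3/5

P(X=1) = 3/5 ≈ 60.00%


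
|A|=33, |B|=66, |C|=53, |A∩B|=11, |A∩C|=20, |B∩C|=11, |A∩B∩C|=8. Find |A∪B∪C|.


|A∪B∪C| = 33+66+53-11-20-11+8 = 118

|A∪B∪C| = 118


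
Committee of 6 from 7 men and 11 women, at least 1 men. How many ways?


Count by #men:
  1M,5W: C(7,1)×C(11,5)=3234
  2M,4W: C(7,2)×C(11,4)=6930
  3M,3W: C(7,3)×C(11,3)=5775
  4M,2W: C(7,4)×C(11,2)=1925
  5M,1W: C(7,5)×C(11,1)=231
  6M,0W: C(7,6)×C(11,0)=7
Total = 18102

18102


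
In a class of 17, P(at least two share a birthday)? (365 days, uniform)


P(all different) = Π(365-i)/365 for i=0..16
= 0.684992
P(match) = 1 - 0.684992 = 0.315008

P ≈ 0.3150 ≈ 31.50%


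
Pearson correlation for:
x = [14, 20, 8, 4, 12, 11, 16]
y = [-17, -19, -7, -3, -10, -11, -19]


n=7, Σx=85, Σy=-86, Σxy=-1231, Σx²=1197, Σy²=1290
r = (7×(-1231) - 85×(-86))/√((7×1197 - 85²)(7×1290 - (-86)²))
= -1307/√(1154×1634) = -1307/√1885636 ≈ -1307/1373.1846 ≈ -0.9518

r ≈ -0.9518


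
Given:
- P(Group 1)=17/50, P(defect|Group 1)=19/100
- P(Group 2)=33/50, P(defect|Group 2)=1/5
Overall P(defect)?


P(B) = Σ P(B|Aᵢ)×P(Aᵢ)
  19/100×17/50 = 323/5000
  1/5×33/50 = 33/250
Sum = 983/5000

P(defect) = 983/5000 ≈ 19.66%


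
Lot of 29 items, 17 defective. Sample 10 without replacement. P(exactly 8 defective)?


Hypergeometric: C(17,8)×C(12,2)/C(29,10)
= 24310×66/20030010 = 374/4669

P(X=8) = 374/4669 ≈ 8.01%


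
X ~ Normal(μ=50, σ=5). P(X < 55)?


z = (55-50)/5 = 1.0
P(Z < 1.0) = 0.8413

P(X < 55) ≈ 0.8413


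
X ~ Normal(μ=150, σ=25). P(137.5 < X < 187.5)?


z₁=(137.5-150)/25=-0.5, z₂=(187.5-150)/25=1.5
P = Φ(1.5) - Φ(-0.5) = 0.933193 - 0.308538 = 0.624655 ≈ 0.6247

P(137.5 < X < 187.5) ≈ 0.6247


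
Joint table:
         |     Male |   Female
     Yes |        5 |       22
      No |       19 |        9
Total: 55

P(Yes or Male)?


P(Yes∨Male) = P(Yes) + P(Male) - P(Yes∧Male)
= (27 + 24 - 5)/55 = 46/55

P = 46/55 ≈ 83.64%


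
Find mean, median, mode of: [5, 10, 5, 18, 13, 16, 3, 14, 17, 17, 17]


Sorted: [3, 5, 5, 10, 13, 14, 16, 17, 17, 17, 18]
Mean = 135/11
Median = 14
Freq: {5: 2, 10: 1, 18: 1, 13: 1, 16: 1, 3: 1, 14: 1, 17: 3}
Mode: [17]

Mean=135/11, Median=14, Mode=17


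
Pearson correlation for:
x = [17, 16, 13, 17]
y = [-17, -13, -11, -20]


n=4, Σx=63, Σy=-61, Σxy=-980, Σx²=1003, Σy²=979
r = (4×(-980) - 63×(-61))/√((4×1003 - 63²)(4×979 - (-61)²))
= -77/√(43×195) = -77/√8385 ≈ -77/91.5696 ≈ -0.8409

r ≈ -0.8409


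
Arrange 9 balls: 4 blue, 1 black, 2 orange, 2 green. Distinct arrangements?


9!/(4!×1!×2!×2!) = 3780

3780


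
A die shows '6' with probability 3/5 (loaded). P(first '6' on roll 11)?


Geometric: P(X=11) = (1-p)^(k-1)×p = (2/5)^10×3/5 = 3072/48828125

P(X=11) = 3072/48828125 ≈ 0.01%


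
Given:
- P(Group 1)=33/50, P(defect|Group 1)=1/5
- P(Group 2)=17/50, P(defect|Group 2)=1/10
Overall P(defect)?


P(B) = Σ P(B|Aᵢ)×P(Aᵢ)
  1/5×33/50 = 33/250
  1/10×17/50 = 17/500
Sum = 83/500

P(defect) = 83/500 ≈ 16.60%


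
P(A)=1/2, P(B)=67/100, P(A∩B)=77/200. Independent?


P(A)×P(B) = 67/200
P(A∩B) = 77/200
Not equal → NOT independent

No, not independent


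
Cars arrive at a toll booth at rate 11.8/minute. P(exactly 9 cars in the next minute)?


Poisson(λ=11.8): P(X=9) = e^(-λ)×λ^k/k!
= e^(-11.8) × 11.8^9 / 9!
≈ 7.504557915e-06 × 4435453859.15 / 362880 ≈ 0.091728

P(X=9) ≈ 0.091728 ≈ 9.17%


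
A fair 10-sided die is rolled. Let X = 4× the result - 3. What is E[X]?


E[die] = (1+10)/2 = 11/2
E[X] = 4×11/2 - 3 = 19

E[X] = 19


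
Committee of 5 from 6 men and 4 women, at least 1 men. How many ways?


Count by #men:
  1M,4W: C(6,1)×C(4,4)=6
  2M,3W: C(6,2)×C(4,3)=60
  3M,2W: C(6,3)×C(4,2)=120
  4M,1W: C(6,4)×C(4,1)=60
  5M,0W: C(6,5)×C(4,0)=6
Total = 252

252


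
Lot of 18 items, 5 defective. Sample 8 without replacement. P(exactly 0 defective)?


Hypergeometric: C(5,0)×C(13,8)/C(18,8)
= 1×1287/43758 = 1/34

P(X=0) = 1/34 ≈ 2.94%


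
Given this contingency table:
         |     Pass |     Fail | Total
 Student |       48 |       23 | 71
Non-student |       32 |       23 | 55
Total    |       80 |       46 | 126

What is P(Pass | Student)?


P(Pass | Student) = 48/(48+23) = 48/71

P(Pass|Student) = 48/71 ≈ 67.61%


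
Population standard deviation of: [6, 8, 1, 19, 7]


Mean = 41/5
  (6-41/5)²=121/25
  (8-41/5)²=1/25
  (1-41/5)²=1296/25
  (19-41/5)²=2916/25
  (7-41/5)²=36/25
Σ(x-μ)² = 874/5
σ² = (874/5)/5 = 874/25

σ = √(874/25) ≈ 5.9127


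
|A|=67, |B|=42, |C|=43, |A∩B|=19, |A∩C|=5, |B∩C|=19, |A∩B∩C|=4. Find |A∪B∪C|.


|A∪B∪C| = 67+42+43-19-5-19+4 = 113

|A∪B∪C| = 113


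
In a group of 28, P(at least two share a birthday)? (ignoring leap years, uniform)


P(all different) = Π(365-i)/365 for i=0..27
= 0.345539
P(match) = 1 - 0.345539 = 0.654461

P ≈ 0.6545 ≈ 65.45%


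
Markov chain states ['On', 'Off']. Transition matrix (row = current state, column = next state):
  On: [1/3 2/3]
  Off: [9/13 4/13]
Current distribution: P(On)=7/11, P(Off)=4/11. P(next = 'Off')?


P(next=Off) = Σᵢ P(now=i)×P(i→Off)
= 7/11×2/3 + 4/11×4/13
= 14/33 + 16/143 = 230/429

P = 230/429 ≈ 0.5361


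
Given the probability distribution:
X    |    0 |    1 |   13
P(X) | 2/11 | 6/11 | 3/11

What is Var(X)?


E[X] = 45/11
E[X²] = 513/11
Var(X) = E[X²] - (E[X])² = 513/11 - 2025/121 = 3618/121

Var(X) = 3618/121 ≈ 29.9008


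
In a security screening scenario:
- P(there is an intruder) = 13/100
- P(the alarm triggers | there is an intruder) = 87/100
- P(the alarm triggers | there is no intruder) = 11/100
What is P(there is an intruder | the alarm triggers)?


Using Bayes' theorem:
P(A|B) = P(B|A)·P(A) / P(B)

P(the alarm triggers) = 87/100 × 13/100 + 11/100 × 87/100
= 1131/10000 + 957/10000 = 261/1250

P(there is an intruder|the alarm triggers) = (1131/10000) / (261/1250) = 13/24

P(there is an intruder|the alarm triggers) = 13/24 ≈ 54.17%


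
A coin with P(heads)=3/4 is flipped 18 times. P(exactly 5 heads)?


Binomial: P(X=5) = C(18,5)×p^5×(1-p)^13
= 8568 × 243/1024 × 1/67108864 = 260253/8589934592

P(X=5) = 260253/8589934592 ≈ 0.00%


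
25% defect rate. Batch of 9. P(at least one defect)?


P(all good) = (3/4)^9 = 19683/262144
P(≥1 defect) = 242461/262144

P = 242461/262144 ≈ 92.49%


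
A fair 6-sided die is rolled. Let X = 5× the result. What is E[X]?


E[die] = (1+6)/2 = 7/2
E[X] = 5 × 7/2 = 35/2

E[X] = 35/2


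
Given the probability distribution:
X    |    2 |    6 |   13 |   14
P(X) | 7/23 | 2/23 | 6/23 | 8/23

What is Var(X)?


E[X] = 216/23
E[X²] = 2682/23
Var(X) = E[X²] - (E[X])² = 2682/23 - 46656/529 = 15030/529

Var(X) = 15030/529 ≈ 28.4121


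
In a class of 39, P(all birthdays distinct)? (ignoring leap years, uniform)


P(all different) = Π(365-i)/365 for i=0..38
= (365/365)×(364/365)×...×(327/365)
= 0.121780

P ≈ 0.1218 ≈ 12.18%


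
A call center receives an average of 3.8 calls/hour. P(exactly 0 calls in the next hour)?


Poisson(λ=3.8): P(X=0) = e^(-λ)×λ^k/k!
= e^(-3.8) × 3.8^0 / 0!
≈ 0.02237077186 × 1 / 1 ≈ 0.022371

P(X=0) ≈ 0.022371 ≈ 2.24%


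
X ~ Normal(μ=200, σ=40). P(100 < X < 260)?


z₁=(100-200)/40=-2.5, z₂=(260-200)/40=1.5
P = Φ(1.5) - Φ(-2.5) = 0.933193 - 0.006210 = 0.926983 ≈ 0.9270

P(100 < X < 260) ≈ 0.9270


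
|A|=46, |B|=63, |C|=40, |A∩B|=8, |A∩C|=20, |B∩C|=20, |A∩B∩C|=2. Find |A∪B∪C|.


|A∪B∪C| = 46+63+40-8-20-20+2 = 103

|A∪B∪C| = 103


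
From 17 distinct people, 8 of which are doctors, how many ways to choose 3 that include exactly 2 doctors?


Choose 2 of the 8 doctors and 1 of the other 9 people:
C(8,2)×C(9,1) = 28×9 = 252

252


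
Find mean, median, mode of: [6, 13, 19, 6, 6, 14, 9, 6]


Sorted: [6, 6, 6, 6, 9, 13, 14, 19]
Mean = 79/8
Median = 15/2
Freq: {6: 4, 13: 1, 19: 1, 14: 1, 9: 1}
Mode: [6]

Mean=79/8, Median=15/2, Mode=6


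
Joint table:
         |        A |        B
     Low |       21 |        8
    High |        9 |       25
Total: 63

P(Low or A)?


P(Low∨A) = P(Low) + P(A) - P(Low∧A)
= (29 + 30 - 21)/63 = 38/63

P = 38/63 ≈ 60.32%


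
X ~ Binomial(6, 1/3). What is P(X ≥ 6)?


P(X ≥ 6) = Σ P(X=i) for i=6..6
P(X=6) = 1/729
Sum = 1/729

P(X ≥ 6) = 1/729 ≈ 0.14%


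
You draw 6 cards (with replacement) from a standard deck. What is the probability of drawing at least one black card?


P(not a black card) = 26/52 = 1/2
P(none in 6 draws) = (1/2)^6 = 1/64
P(≥1 black card) = 1 - 1/64 = 63/64

P = 63/64 ≈ 98.44%


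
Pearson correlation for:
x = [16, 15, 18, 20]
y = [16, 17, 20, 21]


n=4, Σx=69, Σy=74, Σxy=1291, Σx²=1205, Σy²=1386
r = (4×1291 - 69×74)/√((4×1205 - 69²)(4×1386 - 74²))
= 58/√(59×68) = 58/√4012 ≈ 58/63.3404 ≈ 0.9157

r ≈ 0.9157


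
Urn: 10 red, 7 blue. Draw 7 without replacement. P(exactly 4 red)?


Hypergeometric: C(10,4)×C(7,3)/C(17,7)
= 210×35/19448 = 3675/9724

P(X=4) = 3675/9724 ≈ 37.79%


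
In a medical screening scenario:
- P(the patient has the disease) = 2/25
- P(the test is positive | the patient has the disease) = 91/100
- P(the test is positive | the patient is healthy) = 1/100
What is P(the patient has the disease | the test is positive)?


Using Bayes' theorem:
P(A|B) = P(B|A)·P(A) / P(B)

P(the test is positive) = 91/100 × 2/25 + 1/100 × 23/25
= 91/1250 + 23/2500 = 41/500

P(the patient has the disease|the test is positive) = (91/1250) / (41/500) = 182/205

P(the patient has the disease|the test is positive) = 182/205 ≈ 88.78%


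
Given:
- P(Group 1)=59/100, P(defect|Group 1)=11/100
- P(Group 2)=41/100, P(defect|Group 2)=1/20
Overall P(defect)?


P(B) = Σ P(B|Aᵢ)×P(Aᵢ)
  11/100×59/100 = 649/10000
  1/20×41/100 = 41/2000
Sum = 427/5000

P(defect) = 427/5000 ≈ 8.54%


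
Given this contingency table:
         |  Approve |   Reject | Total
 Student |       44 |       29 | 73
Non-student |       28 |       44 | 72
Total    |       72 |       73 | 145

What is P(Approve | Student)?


P(Approve | Student) = 44/(44+29) = 44/73

P(Approve|Student) = 44/73 ≈ 60.27%


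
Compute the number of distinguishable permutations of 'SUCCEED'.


Letters: 7, freq: {'S': 1, 'U': 1, 'C': 2, 'E': 2, 'D': 1}
7!/(1!×1!×2!×2!×1!) = 5040/4 = 1260

1260


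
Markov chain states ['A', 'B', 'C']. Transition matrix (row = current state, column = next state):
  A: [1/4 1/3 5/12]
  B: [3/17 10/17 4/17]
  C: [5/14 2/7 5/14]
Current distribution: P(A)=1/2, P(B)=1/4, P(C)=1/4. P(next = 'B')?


P(next=B) = Σᵢ P(now=i)×P(i→B)
= 1/2×1/3 + 1/4×10/17 + 1/4×2/7
= 1/6 + 5/34 + 1/14 = 275/714

P = 275/714 ≈ 0.3852


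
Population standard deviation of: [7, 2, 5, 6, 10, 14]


Mean = 44/6 = 22/3
  (7-22/3)²=1/9
  (2-22/3)²=256/9
  (5-22/3)²=49/9
  (6-22/3)²=16/9
  (10-22/3)²=64/9
  (14-22/3)²=400/9
Σ(x-μ)² = 262/3
σ² = (262/3)/6 = 131/9

σ = √(131/9) ≈ 3.8152


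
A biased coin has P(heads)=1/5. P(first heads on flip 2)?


Geometric: P(X=2) = (1-p)^(k-1)×p = (4/5)^1×1/5 = 4/25

P(X=2) = 4/25 ≈ 16.00%


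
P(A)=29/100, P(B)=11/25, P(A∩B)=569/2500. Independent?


P(A)×P(B) = 319/2500
P(A∩B) = 569/2500
Not equal → NOT independent

No, not independent


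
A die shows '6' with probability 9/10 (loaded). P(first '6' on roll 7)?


Geometric: P(X=7) = (1-p)^(k-1)×p = (1/10)^6×9/10 = 9/10000000

P(X=7) = 9/10000000 ≈ 0.00%


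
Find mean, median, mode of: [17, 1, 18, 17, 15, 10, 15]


Sorted: [1, 10, 15, 15, 17, 17, 18]
Mean = 93/7
Median = 15
Freq: {17: 2, 1: 1, 18: 1, 15: 2, 10: 1}
Mode: [15, 17]

Mean=93/7, Median=15, Mode=[15, 17]


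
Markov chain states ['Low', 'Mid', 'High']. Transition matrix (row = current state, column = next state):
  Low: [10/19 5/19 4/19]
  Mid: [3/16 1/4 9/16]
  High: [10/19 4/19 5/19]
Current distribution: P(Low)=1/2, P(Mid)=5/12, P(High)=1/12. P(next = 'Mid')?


P(next=Mid) = Σᵢ P(now=i)×P(i→Mid)
= 1/2×5/19 + 5/12×1/4 + 1/12×4/19
= 5/38 + 5/48 + 1/57 = 77/304

P = 77/304 ≈ 0.2533


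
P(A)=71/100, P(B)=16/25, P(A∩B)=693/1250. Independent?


P(A)×P(B) = 284/625
P(A∩B) = 693/1250
Not equal → NOT independent

No, not independent


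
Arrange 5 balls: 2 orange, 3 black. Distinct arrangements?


5!/(2!×3!) = 10

10


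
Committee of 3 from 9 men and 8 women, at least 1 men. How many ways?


Count by #men:
  1M,2W: C(9,1)×C(8,2)=252
  2M,1W: C(9,2)×C(8,1)=288
  3M,0W: C(9,3)×C(8,0)=84
Total = 624

624


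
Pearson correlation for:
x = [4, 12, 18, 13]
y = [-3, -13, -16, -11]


n=4, Σx=47, Σy=-43, Σxy=-599, Σx²=653, Σy²=555
r = (4×(-599) - 47×(-43))/√((4×653 - 47²)(4×555 - (-43)²))
= -375/√(403×371) = -375/√149513 ≈ -375/386.6691 ≈ -0.9698

r ≈ -0.9698


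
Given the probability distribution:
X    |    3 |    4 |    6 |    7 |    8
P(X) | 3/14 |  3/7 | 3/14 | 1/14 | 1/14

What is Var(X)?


E[X] = 33/7
E[X²] = 172/7
Var(X) = E[X²] - (E[X])² = 172/7 - 1089/49 = 115/49

Var(X) = 115/49 ≈ 2.3469


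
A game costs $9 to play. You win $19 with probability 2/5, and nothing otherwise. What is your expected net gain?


E[gain] = (19-9)×2/5 + (-9)×3/5
= 4 - 27/5 = -7/5

Expected net gain = $-7/5 ≈ $-1.40


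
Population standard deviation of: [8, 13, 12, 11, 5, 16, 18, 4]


Mean = 87/8
  (8-87/8)²=529/64
  (13-87/8)²=289/64
  (12-87/8)²=81/64
  (11-87/8)²=1/64
  (5-87/8)²=2209/64
  (16-87/8)²=1681/64
  (18-87/8)²=3249/64
  (4-87/8)²=3025/64
Σ(x-μ)² = 1383/8
σ² = (1383/8)/8 = 1383/64

σ = √(1383/64) ≈ 4.6486


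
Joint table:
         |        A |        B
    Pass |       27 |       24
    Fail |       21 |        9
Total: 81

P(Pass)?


P(Pass) = (27+24)/81 = 51/81 = 17/27

P(Pass) = 17/27 ≈ 62.96%


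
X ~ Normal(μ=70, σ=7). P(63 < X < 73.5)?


z₁=(63-70)/7=-1.0, z₂=(73.5-70)/7=0.5
P = Φ(0.5) - Φ(-1.0) = 0.691462 - 0.158655 = 0.532807 ≈ 0.5328

P(63 < X < 73.5) ≈ 0.5328


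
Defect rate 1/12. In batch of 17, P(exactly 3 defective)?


Binomial: P(X=3) = C(17,3)×p^3×(1-p)^14
= 680 × 1/1728 × 379749833583241/1283918464548864 = 32278735854575485/277326388342554624

P(X=3) = 32278735854575485/277326388342554624 ≈ 11.64%


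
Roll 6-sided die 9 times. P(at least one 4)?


P(no 4)^9 = (5/6)^9 = 1953125/10077696
P(≥1) = 1 - 1953125/10077696 = 8124571/10077696

P = 8124571/10077696 ≈ 80.62%


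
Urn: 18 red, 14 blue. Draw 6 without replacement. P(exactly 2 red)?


Hypergeometric: C(18,2)×C(14,4)/C(32,6)
= 153×1001/906192 = 2431/14384

P(X=2) = 2431/14384 ≈ 16.90%


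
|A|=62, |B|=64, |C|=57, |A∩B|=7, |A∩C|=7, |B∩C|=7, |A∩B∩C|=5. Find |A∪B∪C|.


|A∪B∪C| = 62+64+57-7-7-7+5 = 167

|A∪B∪C| = 167


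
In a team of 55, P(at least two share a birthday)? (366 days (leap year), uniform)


P(all different) = Π(366-i)/366 for i=0..54
= 0.013909
P(match) = 1 - 0.013909 = 0.986091

P ≈ 0.9861 ≈ 98.61%


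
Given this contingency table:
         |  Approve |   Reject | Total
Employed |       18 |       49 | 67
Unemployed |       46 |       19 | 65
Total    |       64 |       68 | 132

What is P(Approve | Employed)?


P(Approve | Employed) = 18/(18+49) = 18/67

P(Approve|Employed) = 18/67 ≈ 26.87%


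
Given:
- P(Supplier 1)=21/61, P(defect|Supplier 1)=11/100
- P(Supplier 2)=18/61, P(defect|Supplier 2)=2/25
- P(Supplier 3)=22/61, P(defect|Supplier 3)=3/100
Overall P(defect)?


P(B) = Σ P(B|Aᵢ)×P(Aᵢ)
  11/100×21/61 = 231/6100
  2/25×18/61 = 36/1525
  3/100×22/61 = 33/3050
Sum = 441/6100

P(defect) = 441/6100 ≈ 7.23%


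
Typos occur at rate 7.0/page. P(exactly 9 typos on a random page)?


Poisson(λ=7.0): P(X=9) = e^(-λ)×λ^k/k!
= e^(-7.0) × 7.0^9 / 9!
≈ 0.0009118819656 × 40353607 / 362880 ≈ 0.101405

P(X=9) ≈ 0.101405 ≈ 10.14%


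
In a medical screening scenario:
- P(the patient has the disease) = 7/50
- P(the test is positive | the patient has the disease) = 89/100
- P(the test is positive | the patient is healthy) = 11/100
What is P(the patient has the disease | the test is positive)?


Using Bayes' theorem:
P(A|B) = P(B|A)·P(A) / P(B)

P(the test is positive) = 89/100 × 7/50 + 11/100 × 43/50
= 623/5000 + 473/5000 = 137/625

P(the patient has the disease|the test is positive) = (623/5000) / (137/625) = 623/1096

P(the patient has the disease|the test is positive) = 623/1096 ≈ 56.84%


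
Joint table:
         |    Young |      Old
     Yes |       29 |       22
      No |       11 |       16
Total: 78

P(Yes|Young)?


P(Yes|Young) = 29/(29+11) = 29/40

P = 29/40 ≈ 72.50%


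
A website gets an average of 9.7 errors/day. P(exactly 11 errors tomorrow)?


Poisson(λ=9.7): P(X=11) = e^(-λ)×λ^k/k!
= e^(-9.7) × 9.7^11 / 11!
≈ 6.128349505e-05 × 71530140308.8 / 39916800 ≈ 0.109819

P(X=11) ≈ 0.109819 ≈ 10.98%


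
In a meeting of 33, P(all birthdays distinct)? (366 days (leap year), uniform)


P(all different) = Π(366-i)/366 for i=0..32
= (366/366)×(365/366)×...×(334/366)
= 0.225976

P ≈ 0.2260 ≈ 22.60%


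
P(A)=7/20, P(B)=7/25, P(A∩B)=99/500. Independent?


P(A)×P(B) = 49/500
P(A∩B) = 99/500
Not equal → NOT independent

No, not independent


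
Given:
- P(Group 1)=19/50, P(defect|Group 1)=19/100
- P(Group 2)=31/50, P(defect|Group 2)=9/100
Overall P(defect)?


P(B) = Σ P(B|Aᵢ)×P(Aᵢ)
  19/100×19/50 = 361/5000
  9/100×31/50 = 279/5000
Sum = 16/125

P(defect) = 16/125 ≈ 12.80%


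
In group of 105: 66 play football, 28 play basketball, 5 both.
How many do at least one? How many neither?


|A∪B| = 66+28-5 = 89
Neither = 105-89 = 16

At least one: 89; Neither: 16


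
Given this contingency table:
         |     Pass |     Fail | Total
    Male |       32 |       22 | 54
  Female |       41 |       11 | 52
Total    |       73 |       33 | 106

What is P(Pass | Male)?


P(Pass | Male) = 32/(32+22) = 32/54 = 16/27

P(Pass|Male) = 16/27 ≈ 59.26%


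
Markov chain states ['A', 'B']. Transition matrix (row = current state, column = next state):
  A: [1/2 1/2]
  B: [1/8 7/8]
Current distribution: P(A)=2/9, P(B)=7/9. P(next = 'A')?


P(next=A) = Σᵢ P(now=i)×P(i→A)
= 2/9×1/2 + 7/9×1/8
= 1/9 + 7/72 = 5/24

P = 5/24 ≈ 0.2083


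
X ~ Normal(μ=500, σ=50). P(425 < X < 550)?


z₁=(425-500)/50=-1.5, z₂=(550-500)/50=1.0
P = Φ(1.0) - Φ(-1.5) = 0.841345 - 0.066807 = 0.774538 ≈ 0.7745

P(425 < X < 550) ≈ 0.7745


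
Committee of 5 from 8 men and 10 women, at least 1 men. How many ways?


Count by #men:
  1M,4W: C(8,1)×C(10,4)=1680
  2M,3W: C(8,2)×C(10,3)=3360
  3M,2W: C(8,3)×C(10,2)=2520
  4M,1W: C(8,4)×C(10,1)=700
  5M,0W: C(8,5)×C(10,0)=56
Total = 8316

8316


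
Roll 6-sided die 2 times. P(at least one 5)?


P(no 5)^2 = (5/6)^2 = 25/36
P(≥1) = 1 - 25/36 = 11/36

P = 11/36 ≈ 30.56%


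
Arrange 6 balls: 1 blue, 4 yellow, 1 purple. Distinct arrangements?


6!/(1!×4!×1!) = 30

30


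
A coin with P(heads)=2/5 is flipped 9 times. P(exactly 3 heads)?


Binomial: P(X=3) = C(9,3)×p^3×(1-p)^6
= 84 × 8/125 × 729/15625 = 489888/1953125

P(X=3) = 489888/1953125 ≈ 25.08%


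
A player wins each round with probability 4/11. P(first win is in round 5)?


Geometric: P(X=5) = (1-p)^(k-1)×p = (7/11)^4×4/11 = 9604/161051

P(X=5) = 9604/161051 ≈ 5.96%


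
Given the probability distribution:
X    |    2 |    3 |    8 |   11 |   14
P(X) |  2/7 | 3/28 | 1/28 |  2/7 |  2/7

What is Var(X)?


E[X] = 233/28
E[X²] = 2659/28
Var(X) = E[X²] - (E[X])² = 2659/28 - 54289/784 = 20163/784

Var(X) = 20163/784 ≈ 25.7181
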